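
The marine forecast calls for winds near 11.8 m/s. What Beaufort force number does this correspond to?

Beaufort force 6

11.8 m/s lies in the Beaufort 6 band (strong breeze, 10.8–13.8 m/s).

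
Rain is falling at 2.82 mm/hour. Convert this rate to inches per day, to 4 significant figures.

2.82 mm/hour × 0.0393701 in/mm × 24 hour/day = 2.665 in/day.

2.665 in/day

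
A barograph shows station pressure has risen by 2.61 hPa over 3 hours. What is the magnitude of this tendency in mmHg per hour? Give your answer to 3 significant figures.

2.61 hPa / 3 h × 0.750062 mmHg/hPa = 0.653 mmHg/h.

0.653 mmHg per hour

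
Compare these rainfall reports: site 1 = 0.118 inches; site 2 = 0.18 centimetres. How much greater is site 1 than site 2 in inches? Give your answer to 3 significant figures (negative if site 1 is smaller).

site 2: 0.18 cm = 0.070866 in.
Difference: 0.118000 − 0.070866 = 0.0471 in.

0.0471 in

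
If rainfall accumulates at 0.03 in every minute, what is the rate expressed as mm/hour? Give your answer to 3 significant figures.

0.03 in/minute × 25.4 mm/in × 60 minute/hour = 45.7 mm/hour.

45.7 mm/hour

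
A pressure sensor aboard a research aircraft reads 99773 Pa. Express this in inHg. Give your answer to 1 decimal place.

1 Pa = 0.0002953 inHg, so 99773 × 0.0002953 = 29.5 inHg.

29.5 inHg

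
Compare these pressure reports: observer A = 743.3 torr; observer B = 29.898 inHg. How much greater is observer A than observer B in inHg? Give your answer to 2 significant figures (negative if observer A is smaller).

-0.63 inHg

observer A: 743.3 mmHg = 29.2638 inHg.
Difference: 29.2638 − 29.8980 = -0.63 inHg.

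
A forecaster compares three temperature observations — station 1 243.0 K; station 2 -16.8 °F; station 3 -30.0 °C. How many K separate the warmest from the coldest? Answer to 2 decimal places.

station 1: 243.0 K = -30.150 °C.
station 2: -16.8 °F = -27.111 °C.
Spread: (-27.111) − (-30.150) = 3.039 °C.

3.04 K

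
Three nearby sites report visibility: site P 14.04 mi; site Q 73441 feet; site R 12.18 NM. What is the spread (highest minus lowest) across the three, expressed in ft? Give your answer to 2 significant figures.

690 ft

site P: 14.04 SM = 74131.20 ft.
site R: 12.18 nmi = 74007.09 ft.
Spread: 74131.20 − 73441.00 = 690 ft.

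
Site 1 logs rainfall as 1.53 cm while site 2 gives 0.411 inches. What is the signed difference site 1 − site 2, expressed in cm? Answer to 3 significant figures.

0.486 cm

site 2: 0.411 in = 1.04394 cm.
Difference: 1.53000 − 1.04394 = 0.486 cm.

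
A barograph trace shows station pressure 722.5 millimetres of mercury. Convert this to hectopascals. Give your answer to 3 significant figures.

1 mmHg = 1.33322 hPa, so 722.5 × 1.33322 = 963 hPa.

963 hPa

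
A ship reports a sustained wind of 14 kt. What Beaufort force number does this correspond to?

Beaufort force 4

14 kt lies in the Beaufort 4 band (moderate breeze, 11–16 kt).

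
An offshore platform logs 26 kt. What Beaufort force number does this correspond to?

26 kt lies in the Beaufort 6 band (strong breeze, 22–27 kt).

Beaufort force 6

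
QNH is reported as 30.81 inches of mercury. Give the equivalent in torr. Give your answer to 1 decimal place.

782.6 mmHg

1 inHg = 25.4 mmHg, so 30.81 × 25.4 = 782.6 mmHg.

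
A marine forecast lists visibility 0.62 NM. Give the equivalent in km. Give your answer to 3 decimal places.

1 nmi = 1.852 km, so 0.62 × 1.852 = 1.148 km.

1.148 km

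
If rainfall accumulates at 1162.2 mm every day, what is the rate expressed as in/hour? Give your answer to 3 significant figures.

1162.2 mm/day × 0.0393701 in/mm × 0.0416667 day/hour = 1.91 in/hour.

1.91 in/hour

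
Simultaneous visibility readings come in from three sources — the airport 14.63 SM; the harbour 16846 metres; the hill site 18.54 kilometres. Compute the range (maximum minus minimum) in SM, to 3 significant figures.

the harbour: 16846 m = 10.4676 SM.
the hill site: 18.54 km = 11.5202 SM.
Spread: 14.6300 − 10.4676 = 4.16 SM.

4.16 SM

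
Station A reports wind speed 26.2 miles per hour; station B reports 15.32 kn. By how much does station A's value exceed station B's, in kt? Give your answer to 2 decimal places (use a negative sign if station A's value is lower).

station A: 26.2 mph = 22.7672 kt.
Difference: 22.7672 − 15.3200 = 7.45 kt.

7.45 kt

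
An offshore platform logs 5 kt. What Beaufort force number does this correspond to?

5 kt lies in the Beaufort 2 band (light breeze, 4–6 kt).

Beaufort force 2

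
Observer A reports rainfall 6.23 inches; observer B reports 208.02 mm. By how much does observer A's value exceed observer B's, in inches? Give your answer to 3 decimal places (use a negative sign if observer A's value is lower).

-1.960 in

observer B: 208.02 mm = 8.18976 in.
Difference: 6.23000 − 8.18976 = -1.960 in.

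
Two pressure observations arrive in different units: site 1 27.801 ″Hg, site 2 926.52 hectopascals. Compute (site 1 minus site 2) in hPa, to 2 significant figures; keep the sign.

15 hPa

site 1: 27.801 inHg = 941.45 hPa.
Difference: 941.45 − 926.52 = 15 hPa.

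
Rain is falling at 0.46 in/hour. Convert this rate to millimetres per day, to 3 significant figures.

280 mm/day

0.46 in/hour × 25.4 mm/in × 24 hour/day = 280 mm/day.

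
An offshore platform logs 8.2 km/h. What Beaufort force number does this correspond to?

8.2 km/h = 2.3 m/s, which is Beaufort 2 (light breeze, 1.6–3.3 m/s).

Beaufort force 2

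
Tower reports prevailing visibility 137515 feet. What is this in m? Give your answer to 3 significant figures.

1 ft = 0.3048 m, so 137515 × 0.3048 = 41900 m.

41900 m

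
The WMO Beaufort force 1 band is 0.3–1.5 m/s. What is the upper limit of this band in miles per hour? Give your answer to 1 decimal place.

3.4 mph

0.3–1.5 m/s × 2.237 = 0.7–3.4 mph.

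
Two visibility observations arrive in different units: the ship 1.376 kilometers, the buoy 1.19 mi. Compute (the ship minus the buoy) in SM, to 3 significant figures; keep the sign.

the ship: 1.376 km = 0.85501 SM.
Difference: 0.85501 − 1.19000 = -0.335 SM.

-0.335 SM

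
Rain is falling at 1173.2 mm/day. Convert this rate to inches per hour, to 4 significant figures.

1173.2 mm/day × 0.0393701 in/mm × 0.0416667 day/hour = 1.925 in/hour.

1.925 in/hour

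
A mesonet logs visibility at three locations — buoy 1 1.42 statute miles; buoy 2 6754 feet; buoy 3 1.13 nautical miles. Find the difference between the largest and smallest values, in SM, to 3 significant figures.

buoy 2: 6754 ft = 1.27917 SM.
buoy 3: 1.13 nmi = 1.30038 SM.
Spread: 1.42000 − 1.27917 = 0.141 SM.

0.141 SM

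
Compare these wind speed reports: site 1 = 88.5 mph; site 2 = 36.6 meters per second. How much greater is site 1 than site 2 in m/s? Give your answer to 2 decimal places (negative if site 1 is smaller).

site 1: 88.5 mph = 39.5630 m/s.
Difference: 39.5630 − 36.6000 = 2.96 m/s.

2.96 m/s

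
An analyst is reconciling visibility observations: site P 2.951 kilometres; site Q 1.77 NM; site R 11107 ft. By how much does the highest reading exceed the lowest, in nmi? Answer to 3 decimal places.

0.235 nmi

site P: 2.951 km = 1.59341 nmi.
site R: 11107 ft = 1.82798 nmi.
Spread: 1.82798 − 1.59341 = 0.235 nmi.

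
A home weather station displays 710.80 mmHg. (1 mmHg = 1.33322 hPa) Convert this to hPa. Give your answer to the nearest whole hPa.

948 hPa

1 mmHg = 1.33322 hPa, so 710.80 × 1.33322 = 948 hPa.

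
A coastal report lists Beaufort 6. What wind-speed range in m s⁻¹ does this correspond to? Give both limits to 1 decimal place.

Beaufort 6 (strong breeze) spans 10.8–13.8 m/s.

10.8 to 13.8 m/s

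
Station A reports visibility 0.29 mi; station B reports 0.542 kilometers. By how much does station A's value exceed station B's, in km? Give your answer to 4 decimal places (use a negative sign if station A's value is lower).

station A: 0.29 SM = 0.466710 km.
Difference: 0.466710 − 0.542000 = -0.0753 km.

-0.0753 km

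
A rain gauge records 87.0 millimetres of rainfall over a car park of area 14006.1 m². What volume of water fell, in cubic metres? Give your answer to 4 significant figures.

1219 cubic metres

1 mm over 1 m² is 1 L, so volume = 87 × 14006.1 = 1218530.7 L = 1219 m³.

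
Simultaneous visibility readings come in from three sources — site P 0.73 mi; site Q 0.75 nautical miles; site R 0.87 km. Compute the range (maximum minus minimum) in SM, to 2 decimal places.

0.32 SM

site Q: 0.75 nmi = 0.8631 SM.
site R: 0.87 km = 0.5406 SM.
Spread: 0.8631 − 0.5406 = 0.32 SM.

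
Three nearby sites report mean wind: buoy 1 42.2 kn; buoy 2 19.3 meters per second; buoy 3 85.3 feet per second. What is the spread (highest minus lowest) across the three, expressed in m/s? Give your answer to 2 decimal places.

6.70 m/s

buoy 1: 42.2 kt = 21.7096 m/s.
buoy 3: 85.3 ft/s = 25.9994 m/s.
Spread: 25.9994 − 19.3000 = 6.70 m/s.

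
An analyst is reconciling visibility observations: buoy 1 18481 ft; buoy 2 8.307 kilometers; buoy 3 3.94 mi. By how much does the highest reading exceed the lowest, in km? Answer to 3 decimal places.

buoy 1: 18481 ft = 5.63301 km.
buoy 3: 3.94 SM = 6.34082 km.
Spread: 8.30700 − 5.63301 = 2.674 km.

2.674 km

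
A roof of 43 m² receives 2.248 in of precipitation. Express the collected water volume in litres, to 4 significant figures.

2455 litres

Depth: 2.248 in × 25.4 = 57.0992 mm.
1 mm over 1 m² is 1 L, so volume = 57.0992 × 43 = 2455.2656 L ≈ 2455 L.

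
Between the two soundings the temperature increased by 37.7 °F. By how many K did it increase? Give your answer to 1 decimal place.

20.9 K

A change of 1 °C equals a change of 1.8 °F: ΔK = 37.7 × 0.5556 = 20.9 K.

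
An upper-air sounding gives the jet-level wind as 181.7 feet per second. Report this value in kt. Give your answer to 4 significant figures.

1 ft/s = 0.592484 kt, so 181.7 × 0.592484 = 107.7 kt.

107.7 kt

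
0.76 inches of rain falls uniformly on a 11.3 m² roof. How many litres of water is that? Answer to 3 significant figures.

Depth: 0.76 in × 25.4 = 19.304 mm.
1 mm over 1 m² is 1 L, so volume = 19.304 × 11.3 = 218.1352 L ≈ 218 L.

218 litres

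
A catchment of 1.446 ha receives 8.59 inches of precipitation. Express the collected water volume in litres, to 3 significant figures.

Depth: 8.59 in × 25.4 = 218.186 mm.
Area: 1.446 ha = 14460 m².
1 mm over 1 m² is 1 L, so volume = 218.186 × 14460 = 3154969.6 L ≈ 3150000 L.

3150000 litres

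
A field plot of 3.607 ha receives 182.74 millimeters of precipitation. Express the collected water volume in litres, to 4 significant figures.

6591000 litres

Area: 3.607 ha = 36070 m².
1 mm over 1 m² is 1 L, so volume = 182.74 × 36070 = 6591431.8 L ≈ 6591000 L.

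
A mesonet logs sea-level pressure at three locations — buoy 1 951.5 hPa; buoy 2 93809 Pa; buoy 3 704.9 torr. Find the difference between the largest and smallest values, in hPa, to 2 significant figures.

13 hPa

buoy 2: 93809 Pa = 938.09 hPa.
buoy 3: 704.9 mmHg = 939.79 hPa.
Spread: 951.50 − 938.09 = 13 hPa.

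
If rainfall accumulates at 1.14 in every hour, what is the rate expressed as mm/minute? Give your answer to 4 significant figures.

1.14 in/hour × 25.4 mm/in × 0.0166667 hour/minute = 0.4826 mm/minute.

0.4826 mm/minute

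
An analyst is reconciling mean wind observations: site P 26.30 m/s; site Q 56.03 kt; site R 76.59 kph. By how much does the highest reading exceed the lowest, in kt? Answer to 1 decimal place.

14.7 kt

site P: 26.30 m/s = 51.123 kt.
site R: 76.59 km/h = 41.355 kt.
Spread: 56.030 − 41.355 = 14.7 kt.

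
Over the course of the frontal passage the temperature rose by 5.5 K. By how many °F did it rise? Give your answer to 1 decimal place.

9.9 °F

A change of 1 °C equals a change of 1.8 °F: Δ°F = 5.5 × 1.8 = 9.9 °F.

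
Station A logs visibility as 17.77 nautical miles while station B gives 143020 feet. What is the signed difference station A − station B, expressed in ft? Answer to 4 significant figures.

station A: 17.77 nmi = 107972.57 ft.
Difference: 107972.57 − 143020.00 = -35050 ft.

-35050 ft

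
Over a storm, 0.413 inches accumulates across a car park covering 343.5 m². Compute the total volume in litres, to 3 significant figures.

3600 litres

Depth: 0.413 in × 25.4 = 10.4902 mm.
1 mm over 1 m² is 1 L, so volume = 10.4902 × 343.5 = 3603.3837 L ≈ 3600 L.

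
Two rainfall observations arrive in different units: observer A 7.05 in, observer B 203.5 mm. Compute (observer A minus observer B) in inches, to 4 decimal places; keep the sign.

-0.9618 in

observer B: 203.5 mm = 8.011811 in.
Difference: 7.050000 − 8.011811 = -0.9618 in.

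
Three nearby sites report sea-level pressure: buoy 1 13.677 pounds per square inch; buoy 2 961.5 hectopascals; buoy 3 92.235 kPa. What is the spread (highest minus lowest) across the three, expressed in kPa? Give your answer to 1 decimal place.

3.9 kPa

buoy 1: 13.677 psi = 94.300 kPa.
buoy 2: 961.5 hPa = 96.150 kPa.
Spread: 96.150 − 92.235 = 3.9 kPa.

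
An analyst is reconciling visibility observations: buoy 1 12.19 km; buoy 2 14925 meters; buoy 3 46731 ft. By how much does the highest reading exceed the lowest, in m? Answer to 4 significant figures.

buoy 1: 12.19 km = 12190.00 m.
buoy 3: 46731 ft = 14243.61 m.
Spread: 14925.00 − 12190.00 = 2735 m.

2735 m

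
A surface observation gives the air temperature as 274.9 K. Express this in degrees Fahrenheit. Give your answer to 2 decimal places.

35.15 °F

First to °C: 1.75 °C.
Then to °F: 35.15 °F.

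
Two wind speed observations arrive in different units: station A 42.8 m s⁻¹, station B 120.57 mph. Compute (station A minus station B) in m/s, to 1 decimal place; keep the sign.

-11.1 m/s

station B: 120.57 mph = 53.900 m/s.
Difference: 42.800 − 53.900 = -11.1 m/s.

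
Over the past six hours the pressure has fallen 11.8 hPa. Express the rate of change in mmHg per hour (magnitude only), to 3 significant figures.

11.8 hPa / 6 h × 0.750062 mmHg/hPa = 1.48 mmHg/h.

1.48 mmHg per hour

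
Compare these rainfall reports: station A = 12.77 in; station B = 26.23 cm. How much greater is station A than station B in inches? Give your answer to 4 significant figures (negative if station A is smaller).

station B: 26.23 cm = 10.32677 in.
Difference: 12.77000 − 10.32677 = 2.443 in.

2.443 in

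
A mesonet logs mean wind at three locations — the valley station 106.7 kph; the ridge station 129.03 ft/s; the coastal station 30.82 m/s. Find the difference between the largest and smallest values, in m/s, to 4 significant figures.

the valley station: 106.7 km/h = 29.63889 m/s.
the ridge station: 129.03 ft/s = 39.32834 m/s.
Spread: 39.32834 − 29.63889 = 9.689 m/s.

9.689 m/s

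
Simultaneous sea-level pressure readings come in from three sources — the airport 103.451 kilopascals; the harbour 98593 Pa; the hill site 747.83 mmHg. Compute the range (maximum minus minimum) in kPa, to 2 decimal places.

4.86 kPa

the harbour: 98593 Pa = 98.5930 kPa.
the hill site: 747.83 mmHg = 99.7025 kPa.
Spread: 103.4510 − 98.5930 = 4.86 kPa.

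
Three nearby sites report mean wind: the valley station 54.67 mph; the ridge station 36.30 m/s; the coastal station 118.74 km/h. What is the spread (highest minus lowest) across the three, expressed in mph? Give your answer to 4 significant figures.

the ridge station: 36.30 m/s = 81.2008 mph.
the coastal station: 118.74 km/h = 73.7816 mph.
Spread: 81.2008 − 54.6700 = 26.53 mph.

26.53 mph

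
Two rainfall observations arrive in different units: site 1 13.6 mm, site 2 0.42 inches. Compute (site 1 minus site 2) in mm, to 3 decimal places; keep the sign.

2.932 mm

site 2: 0.42 in = 10.66800 mm.
Difference: 13.60000 − 10.66800 = 2.932 mm.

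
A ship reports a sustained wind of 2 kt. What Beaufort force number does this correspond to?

2 kt lies in the Beaufort 1 band (light air, 1–3 kt).

Beaufort force 1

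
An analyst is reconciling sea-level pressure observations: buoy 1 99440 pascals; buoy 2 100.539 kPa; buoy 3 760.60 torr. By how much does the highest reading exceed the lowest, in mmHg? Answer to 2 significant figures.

15 mmHg

buoy 1: 99440 Pa = 745.86 mmHg.
buoy 2: 100.539 kPa = 754.10 mmHg.
Spread: 760.60 − 745.86 = 15 mmHg.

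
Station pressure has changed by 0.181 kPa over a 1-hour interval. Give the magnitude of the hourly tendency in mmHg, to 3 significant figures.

0.181 kPa / 1 h × 7.50062 mmHg/kPa = 1.36 mmHg/h.

1.36 mmHg per hour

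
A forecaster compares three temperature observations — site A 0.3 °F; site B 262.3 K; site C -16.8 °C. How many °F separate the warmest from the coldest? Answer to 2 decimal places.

12.17 °F

site A: 0.3 °F = -17.611 °C.
site B: 262.3 K = -10.850 °C.
Spread: (-10.850) − (-17.611) = 6.761 °C = 12.17 °F.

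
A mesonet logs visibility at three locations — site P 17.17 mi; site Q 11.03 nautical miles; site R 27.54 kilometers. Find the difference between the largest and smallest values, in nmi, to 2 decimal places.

site P: 17.17 SM = 14.9203 nmi.
site R: 27.54 km = 14.8704 nmi.
Spread: 14.9203 − 11.0300 = 3.89 nmi.

3.89 nmi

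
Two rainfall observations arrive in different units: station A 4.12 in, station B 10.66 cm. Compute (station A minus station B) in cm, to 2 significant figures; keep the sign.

station A: 4.12 in = 10.4648 cm.
Difference: 10.4648 − 10.6600 = -0.20 cm.

-0.20 cm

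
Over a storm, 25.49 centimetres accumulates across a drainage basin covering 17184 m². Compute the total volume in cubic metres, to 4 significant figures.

Depth: 25.49 cm × 10 = 254.9 mm.
1 mm over 1 m² is 1 L, so volume = 254.9 × 17184 = 4380201.6 L = 4380 m³.

4380 cubic metres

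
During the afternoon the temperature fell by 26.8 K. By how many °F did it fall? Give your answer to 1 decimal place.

Converting a difference, only the 9/5 scale factor applies: Δ°F = 26.8 × 1.8 = 48.2 °F.

48.2 °F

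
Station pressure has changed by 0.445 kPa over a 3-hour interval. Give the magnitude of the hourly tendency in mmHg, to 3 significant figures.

1.11 mmHg per hour

0.445 kPa / 3 h × 7.50062 mmHg/kPa = 1.11 mmHg/h.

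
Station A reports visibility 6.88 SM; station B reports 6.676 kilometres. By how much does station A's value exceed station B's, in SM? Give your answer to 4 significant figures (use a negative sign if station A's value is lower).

2.732 SM

station B: 6.676 km = 4.14827 SM.
Difference: 6.88000 − 4.14827 = 2.732 SM.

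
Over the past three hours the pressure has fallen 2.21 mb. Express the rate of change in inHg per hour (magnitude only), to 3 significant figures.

2.21 mb / 3 h × 0.02953 inHg/mb = 0.0218 inHg/h.

0.0218 inHg per hour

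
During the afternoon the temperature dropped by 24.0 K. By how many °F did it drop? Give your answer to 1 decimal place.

43.2 °F

Converting a difference, only the 9/5 scale factor applies: Δ°F = 24.0 × 1.8 = 43.2 °F.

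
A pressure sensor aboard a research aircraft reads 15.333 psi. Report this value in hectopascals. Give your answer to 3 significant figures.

1060 hPa

1 psi = 68.9476 hPa, so 15.333 × 68.9476 = 1060 hPa.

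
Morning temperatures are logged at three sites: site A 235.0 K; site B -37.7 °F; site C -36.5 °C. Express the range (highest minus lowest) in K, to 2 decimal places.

site A: 235.0 K = -38.150 °C.
site B: -37.7 °F = -38.722 °C.
Spread: (-36.500) − (-38.722) = 2.222 °C.

2.22 K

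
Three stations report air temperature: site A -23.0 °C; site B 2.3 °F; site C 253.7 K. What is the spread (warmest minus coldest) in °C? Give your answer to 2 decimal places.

site B: 2.3 °F = -16.500 °C.
site C: 253.7 K = -19.450 °C.
Spread: (-16.500) − (-23.000) = 6.500 °C.

6.50 °C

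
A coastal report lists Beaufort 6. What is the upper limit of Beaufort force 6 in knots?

Beaufort 6 (strong breeze) spans 22–27 knots.

27 kt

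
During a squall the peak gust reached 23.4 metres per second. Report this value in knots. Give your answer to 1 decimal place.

45.5 kt

1 m/s = 1.94384 kt, so 23.4 × 1.94384 = 45.5 kt.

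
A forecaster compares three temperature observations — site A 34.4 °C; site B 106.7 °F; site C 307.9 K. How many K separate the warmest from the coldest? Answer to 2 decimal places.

7.10 K

site B: 106.7 °F = 41.500 °C.
site C: 307.9 K = 34.750 °C.
Spread: 41.500 − 34.400 = 7.100 °C.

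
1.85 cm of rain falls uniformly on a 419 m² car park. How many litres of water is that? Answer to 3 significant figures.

Depth: 1.85 cm × 10 = 18.5 mm.
1 mm over 1 m² is 1 L, so volume = 18.5 × 419 = 7751.5 L ≈ 7750 L.

7750 litres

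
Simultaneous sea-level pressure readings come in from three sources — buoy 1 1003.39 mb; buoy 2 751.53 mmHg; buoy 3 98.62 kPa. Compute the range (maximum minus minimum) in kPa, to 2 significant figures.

1.7 kPa

buoy 1: 1003.39 mb = 100.339 kPa.
buoy 2: 751.53 mmHg = 100.196 kPa.
Spread: 100.339 − 98.620 = 1.7 kPa.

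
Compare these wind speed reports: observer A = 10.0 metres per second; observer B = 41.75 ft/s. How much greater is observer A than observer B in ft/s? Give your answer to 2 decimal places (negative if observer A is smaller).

-8.94 ft/s

observer A: 10.0 m/s = 32.8084 ft/s.
Difference: 32.8084 − 41.7500 = -8.94 ft/s.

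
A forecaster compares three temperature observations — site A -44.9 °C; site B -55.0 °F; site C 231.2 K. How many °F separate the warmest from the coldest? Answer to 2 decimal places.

site B: -55.0 °F = -48.333 °C.
site C: 231.2 K = -41.950 °C.
Spread: (-41.950) − (-48.333) = 6.383 °C = 11.49 °F.

11.49 °F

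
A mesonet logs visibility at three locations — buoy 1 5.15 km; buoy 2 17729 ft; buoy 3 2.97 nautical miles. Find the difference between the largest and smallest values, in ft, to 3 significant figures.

buoy 1: 5.15 km = 16896.33 ft.
buoy 3: 2.97 nmi = 18046.06 ft.
Spread: 18046.06 − 16896.33 = 1150 ft.

1150 ft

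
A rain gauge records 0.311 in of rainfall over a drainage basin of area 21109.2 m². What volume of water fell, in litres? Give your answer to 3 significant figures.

Depth: 0.311 in × 25.4 = 7.8994 mm.
1 mm over 1 m² is 1 L, so volume = 7.8994 × 21109.2 = 166750.01 L ≈ 167000 L.

167000 litres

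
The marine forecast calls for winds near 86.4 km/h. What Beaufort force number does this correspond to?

Beaufort force 9

86.4 km/h = 24.0 m/s, which is Beaufort 9 (strong gale, 20.8–24.4 m/s).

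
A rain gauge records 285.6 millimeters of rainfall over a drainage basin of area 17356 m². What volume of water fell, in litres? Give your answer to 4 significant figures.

1 mm over 1 m² is 1 L, so volume = 285.6 × 17356 = 4956873.6 L ≈ 4957000 L.

4957000 litres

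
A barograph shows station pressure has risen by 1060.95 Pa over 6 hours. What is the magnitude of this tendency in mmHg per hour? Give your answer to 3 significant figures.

1.33 mmHg per hour

1060.95 Pa / 6 h × 0.00750062 mmHg/Pa = 1.33 mmHg/h.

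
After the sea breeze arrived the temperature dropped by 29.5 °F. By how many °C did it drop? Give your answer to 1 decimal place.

16.4 °C

A change of 1 °C equals a change of 1.8 °F: Δ°C = 29.5 × 0.5556 = 16.4 °C.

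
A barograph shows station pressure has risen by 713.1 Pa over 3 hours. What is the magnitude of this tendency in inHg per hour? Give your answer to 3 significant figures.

713.1 Pa / 3 h × 0.0002953 inHg/Pa = 0.0702 inHg/h.

0.0702 inHg per hour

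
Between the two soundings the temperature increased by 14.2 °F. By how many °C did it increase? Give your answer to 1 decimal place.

7.9 °C

Converting a difference, only the 9/5 scale factor applies: Δ°C = 14.2 × 0.5556 = 7.9 °C.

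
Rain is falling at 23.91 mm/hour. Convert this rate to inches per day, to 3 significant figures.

23.91 mm/hour × 0.0393701 in/mm × 24 hour/day = 22.6 in/day.

22.6 in/day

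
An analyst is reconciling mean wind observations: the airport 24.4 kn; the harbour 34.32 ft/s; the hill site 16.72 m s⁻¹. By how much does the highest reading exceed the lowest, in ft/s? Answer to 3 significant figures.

the airport: 24.4 kt = 41.183 ft/s.
the hill site: 16.72 m/s = 54.856 ft/s.
Spread: 54.856 − 34.320 = 20.5 ft/s.

20.5 ft/s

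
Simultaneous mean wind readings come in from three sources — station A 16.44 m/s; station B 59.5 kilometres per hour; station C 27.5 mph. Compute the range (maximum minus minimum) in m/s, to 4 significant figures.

station B: 59.5 km/h = 16.52778 m/s.
station C: 27.5 mph = 12.29360 m/s.
Spread: 16.52778 − 12.29360 = 4.234 m/s.

4.234 m/s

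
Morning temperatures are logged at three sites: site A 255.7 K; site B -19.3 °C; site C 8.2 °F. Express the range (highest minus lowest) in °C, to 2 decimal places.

site A: 255.7 K = -17.450 °C.
site C: 8.2 °F = -13.222 °C.
Spread: (-13.222) − (-19.300) = 6.078 °C.

6.08 °C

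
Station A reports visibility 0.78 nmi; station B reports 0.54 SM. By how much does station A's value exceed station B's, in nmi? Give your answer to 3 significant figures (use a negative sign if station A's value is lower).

0.311 nmi

station B: 0.54 SM = 0.46925 nmi.
Difference: 0.78000 − 0.46925 = 0.311 nmi.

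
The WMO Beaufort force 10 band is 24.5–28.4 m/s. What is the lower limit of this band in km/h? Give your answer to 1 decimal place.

88.2 km/h

24.5–28.4 m/s × 3.6 = 88.2–102.2 km/h.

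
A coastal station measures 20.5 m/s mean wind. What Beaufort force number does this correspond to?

20.5 m/s lies in the Beaufort 8 band (gale, 17.2–20.7 m/s).

Beaufort force 8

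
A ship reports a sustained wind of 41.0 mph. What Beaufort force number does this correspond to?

41.0 mph = 18.3 m/s, which is Beaufort 8 (gale, 17.2–20.7 m/s).

Beaufort force 8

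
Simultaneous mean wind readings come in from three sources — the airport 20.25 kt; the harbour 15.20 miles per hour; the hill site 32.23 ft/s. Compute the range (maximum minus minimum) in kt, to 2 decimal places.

7.04 kt

the harbour: 15.20 mph = 13.2084 kt.
the hill site: 32.23 ft/s = 19.0958 kt.
Spread: 20.2500 − 13.2084 = 7.04 kt.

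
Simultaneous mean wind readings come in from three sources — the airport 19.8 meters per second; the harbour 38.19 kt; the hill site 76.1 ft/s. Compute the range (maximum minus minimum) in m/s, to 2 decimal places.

the harbour: 38.19 kt = 19.6466 m/s.
the hill site: 76.1 ft/s = 23.1953 m/s.
Spread: 23.1953 − 19.6466 = 3.55 m/s.

3.55 m/s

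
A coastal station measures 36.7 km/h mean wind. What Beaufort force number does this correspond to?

Beaufort force 5

36.7 km/h = 10.2 m/s, which is Beaufort 5 (fresh breeze, 8.0–10.7 m/s).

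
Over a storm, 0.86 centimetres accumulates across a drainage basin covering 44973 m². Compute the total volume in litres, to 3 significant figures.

387000 litres

Depth: 0.86 cm × 10 = 8.6 mm.
1 mm over 1 m² is 1 L, so volume = 8.6 × 44973 = 386767.8 L ≈ 387000 L.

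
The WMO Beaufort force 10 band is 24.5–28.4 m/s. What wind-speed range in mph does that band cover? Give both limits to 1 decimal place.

54.8 to 63.5 mph

24.5–28.4 m/s × 2.237 = 54.8–63.5 mph.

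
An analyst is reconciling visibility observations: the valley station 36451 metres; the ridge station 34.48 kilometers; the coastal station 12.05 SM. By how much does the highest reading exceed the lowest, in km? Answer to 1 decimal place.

17.1 km

the valley station: 36451 m = 36.451 km.
the coastal station: 12.05 SM = 19.393 km.
Spread: 36.451 − 19.393 = 17.1 km.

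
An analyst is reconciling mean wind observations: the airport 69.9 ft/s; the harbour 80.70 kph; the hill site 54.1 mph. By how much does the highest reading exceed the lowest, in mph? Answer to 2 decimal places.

6.44 mph

the airport: 69.9 ft/s = 47.6591 mph.
the harbour: 80.70 km/h = 50.1447 mph.
Spread: 54.1000 − 47.6591 = 6.44 mph.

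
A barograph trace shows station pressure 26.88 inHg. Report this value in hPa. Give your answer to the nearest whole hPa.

1 inHg = 33.8639 hPa, so 26.88 × 33.8639 = 910 hPa.

910 hPa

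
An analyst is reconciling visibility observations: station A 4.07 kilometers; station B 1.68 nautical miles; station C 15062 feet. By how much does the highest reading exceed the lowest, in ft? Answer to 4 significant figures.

4854 ft

station A: 4.07 km = 13353.02 ft.
station B: 1.68 nmi = 10207.87 ft.
Spread: 15062.00 − 10207.87 = 4854 ft.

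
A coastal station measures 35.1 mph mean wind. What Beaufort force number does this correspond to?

35.1 mph = 15.7 m/s, which is Beaufort 7 (near gale, 13.9–17.1 m/s).

Beaufort force 7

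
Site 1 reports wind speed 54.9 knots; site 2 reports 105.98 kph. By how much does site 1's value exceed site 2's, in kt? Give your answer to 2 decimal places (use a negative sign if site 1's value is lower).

site 2: 105.98 km/h = 57.2246 kt.
Difference: 54.9000 − 57.2246 = -2.32 kt.

-2.32 kt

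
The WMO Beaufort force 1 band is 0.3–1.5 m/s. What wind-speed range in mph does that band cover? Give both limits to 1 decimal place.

0.7 to 3.4 mph

0.3–1.5 m/s × 2.237 = 0.7–3.4 mph.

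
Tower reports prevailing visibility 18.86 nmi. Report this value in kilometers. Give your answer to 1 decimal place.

1 nmi = 1.852 km, so 18.86 × 1.852 = 34.9 km.

34.9 km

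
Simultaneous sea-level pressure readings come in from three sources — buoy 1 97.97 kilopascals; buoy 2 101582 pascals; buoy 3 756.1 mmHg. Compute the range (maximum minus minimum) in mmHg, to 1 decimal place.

27.1 mmHg

buoy 1: 97.97 kPa = 734.835 mmHg.
buoy 2: 101582 Pa = 761.928 mmHg.
Spread: 761.928 − 734.835 = 27.1 mmHg.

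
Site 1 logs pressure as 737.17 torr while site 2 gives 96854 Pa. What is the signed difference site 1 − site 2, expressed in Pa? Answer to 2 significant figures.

1400 Pa

site 1: 737.17 mmHg = 98281.26 Pa.
Difference: 98281.26 − 96854.00 = 1400 Pa.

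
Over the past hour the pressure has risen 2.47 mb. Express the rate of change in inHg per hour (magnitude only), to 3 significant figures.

0.0729 inHg per hour

2.47 mb / 1 h × 0.02953 inHg/mb = 0.0729 inHg/h.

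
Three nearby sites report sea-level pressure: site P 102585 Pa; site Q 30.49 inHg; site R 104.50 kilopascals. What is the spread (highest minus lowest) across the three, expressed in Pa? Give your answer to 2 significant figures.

site Q: 30.49 inHg = 103251.00 Pa.
site R: 104.50 kPa = 104500.00 Pa.
Spread: 104500.00 − 102585.00 = 1900 Pa.

1900 Pa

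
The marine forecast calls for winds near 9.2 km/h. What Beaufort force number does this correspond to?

9.2 km/h = 2.6 m/s, which is Beaufort 2 (light breeze, 1.6–3.3 m/s).

Beaufort force 2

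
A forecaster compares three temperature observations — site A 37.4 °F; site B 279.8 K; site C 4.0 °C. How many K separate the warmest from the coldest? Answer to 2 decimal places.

3.65 K

site A: 37.4 °F = 3.000 °C.
site B: 279.8 K = 6.650 °C.
Spread: 6.650 − 3.000 = 3.650 °C.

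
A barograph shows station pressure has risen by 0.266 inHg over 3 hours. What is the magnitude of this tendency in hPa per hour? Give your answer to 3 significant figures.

0.266 inHg / 3 h × 33.8639 hPa/inHg = 3.00 hPa/h.

3.00 hPa per hour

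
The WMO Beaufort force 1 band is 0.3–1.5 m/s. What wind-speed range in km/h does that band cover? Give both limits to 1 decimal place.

0.3–1.5 m/s × 3.6 = 1.1–5.4 km/h.

1.1 to 5.4 km/h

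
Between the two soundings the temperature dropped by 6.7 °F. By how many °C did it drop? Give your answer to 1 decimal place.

A change of 1 °C equals a change of 1.8 °F: Δ°C = 6.7 × 0.5556 = 3.7 °C.

3.7 °C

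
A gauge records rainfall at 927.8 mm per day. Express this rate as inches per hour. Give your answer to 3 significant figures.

1.52 in/hour

927.8 mm/day × 0.0393701 in/mm × 0.0416667 day/hour = 1.52 in/hour.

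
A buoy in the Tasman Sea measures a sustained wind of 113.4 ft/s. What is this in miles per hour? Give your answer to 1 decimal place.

1 ft/s = 0.681818 mph, so 113.4 × 0.681818 = 77.3 mph.

77.3 mph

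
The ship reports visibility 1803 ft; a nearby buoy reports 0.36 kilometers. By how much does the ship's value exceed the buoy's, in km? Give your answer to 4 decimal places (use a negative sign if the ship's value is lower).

the ship: 1803 ft = 0.549554 km.
Difference: 0.549554 − 0.360000 = 0.1896 km.

0.1896 km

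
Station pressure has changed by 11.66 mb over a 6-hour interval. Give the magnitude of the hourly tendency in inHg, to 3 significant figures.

0.0574 inHg per hour

11.66 mb / 6 h × 0.02953 inHg/mb = 0.0574 inHg/h.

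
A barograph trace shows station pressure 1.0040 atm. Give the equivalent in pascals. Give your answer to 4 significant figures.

1 atm = 101325 Pa, so 1.0040 × 101325 = 101700 Pa.

101700 Pa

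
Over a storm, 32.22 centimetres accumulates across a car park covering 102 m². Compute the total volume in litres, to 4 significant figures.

32860 litres

Depth: 32.22 cm × 10 = 322.2 mm.
1 mm over 1 m² is 1 L, so volume = 322.2 × 102 = 32864.4 L ≈ 32860 L.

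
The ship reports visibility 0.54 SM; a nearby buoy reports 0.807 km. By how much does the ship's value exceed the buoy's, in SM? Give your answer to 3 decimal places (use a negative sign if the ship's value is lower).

0.039 SM

the buoy: 0.807 km = 0.50145 SM.
Difference: 0.54000 − 0.50145 = 0.039 SM.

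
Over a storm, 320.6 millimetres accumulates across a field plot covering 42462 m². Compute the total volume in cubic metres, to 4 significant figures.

1 mm over 1 m² is 1 L, so volume = 320.6 × 42462 = 13613317 L = 13610 m³.

13610 cubic metres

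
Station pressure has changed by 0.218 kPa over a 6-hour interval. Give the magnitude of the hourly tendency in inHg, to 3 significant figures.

0.0107 inHg per hour

0.218 kPa / 6 h × 0.2953 inHg/kPa = 0.0107 inHg/h.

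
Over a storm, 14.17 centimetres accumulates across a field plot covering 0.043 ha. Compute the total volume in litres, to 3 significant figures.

60900 litres

Depth: 14.17 cm × 10 = 141.7 mm.
Area: 0.043 ha = 430 m².
1 mm over 1 m² is 1 L, so volume = 141.7 × 430 = 60931 L ≈ 60900 L.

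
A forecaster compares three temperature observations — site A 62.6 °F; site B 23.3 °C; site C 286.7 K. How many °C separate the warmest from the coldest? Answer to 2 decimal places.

9.75 °C

site A: 62.6 °F = 17.000 °C.
site C: 286.7 K = 13.550 °C.
Spread: 23.300 − 13.550 = 9.750 °C.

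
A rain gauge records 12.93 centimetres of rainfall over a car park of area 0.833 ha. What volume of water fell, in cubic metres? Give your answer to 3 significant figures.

1080 cubic metres

Depth: 12.93 cm × 10 = 129.3 mm.
Area: 0.833 ha = 8330 m².
1 mm over 1 m² is 1 L, so volume = 129.3 × 8330 = 1077069 L = 1080 m³.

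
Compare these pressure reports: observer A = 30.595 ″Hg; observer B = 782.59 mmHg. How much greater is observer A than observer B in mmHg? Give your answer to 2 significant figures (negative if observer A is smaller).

-5.5 mmHg

observer A: 30.595 inHg = 777.113 mmHg.
Difference: 777.113 − 782.590 = -5.5 mmHg.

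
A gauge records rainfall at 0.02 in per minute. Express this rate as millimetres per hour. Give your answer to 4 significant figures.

30.48 mm/hour

0.02 in/minute × 25.4 mm/in × 60 minute/hour = 30.48 mm/hour.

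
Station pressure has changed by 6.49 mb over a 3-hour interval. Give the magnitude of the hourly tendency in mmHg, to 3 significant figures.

6.49 mb / 3 h × 0.750062 mmHg/mb = 1.62 mmHg/h.

1.62 mmHg per hour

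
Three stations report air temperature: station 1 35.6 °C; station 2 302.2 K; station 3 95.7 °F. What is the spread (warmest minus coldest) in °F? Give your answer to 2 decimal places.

station 2: 302.2 K = 29.050 °C.
station 3: 95.7 °F = 35.389 °C.
Spread: 35.600 − 29.050 = 6.550 °C = 11.79 °F.

11.79 °F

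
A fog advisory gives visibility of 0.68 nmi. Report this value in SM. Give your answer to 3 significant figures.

0.783 SM

1 nmi = 1.15078 SM, so 0.68 × 1.15078 = 0.783 SM.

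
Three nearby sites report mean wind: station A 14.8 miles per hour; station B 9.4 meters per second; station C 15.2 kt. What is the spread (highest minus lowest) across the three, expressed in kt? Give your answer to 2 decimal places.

5.41 kt

station A: 14.8 mph = 12.8608 kt.
station B: 9.4 m/s = 18.2721 kt.
Spread: 18.2721 − 12.8608 = 5.41 kt.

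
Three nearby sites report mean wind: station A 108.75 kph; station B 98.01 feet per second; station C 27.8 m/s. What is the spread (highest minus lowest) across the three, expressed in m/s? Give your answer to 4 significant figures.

2.408 m/s

station A: 108.75 km/h = 30.20833 m/s.
station B: 98.01 ft/s = 29.87345 m/s.
Spread: 30.20833 − 27.80000 = 2.408 m/s.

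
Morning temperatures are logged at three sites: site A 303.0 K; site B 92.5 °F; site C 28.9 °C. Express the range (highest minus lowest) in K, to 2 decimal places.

site A: 303.0 K = 29.850 °C.
site B: 92.5 °F = 33.611 °C.
Spread: 33.611 − 28.900 = 4.711 °C.

4.71 K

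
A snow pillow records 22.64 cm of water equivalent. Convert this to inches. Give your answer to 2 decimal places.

8.91 in

1 cm = 0.393701 in, so 22.64 × 0.393701 = 8.91 in.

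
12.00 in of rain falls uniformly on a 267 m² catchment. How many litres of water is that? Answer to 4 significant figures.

81380 litres

Depth: 12.00 in × 25.4 = 304.8 mm.
1 mm over 1 m² is 1 L, so volume = 304.8 × 267 = 81381.6 L ≈ 81380 L.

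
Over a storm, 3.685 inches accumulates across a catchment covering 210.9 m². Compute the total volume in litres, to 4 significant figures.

19740 litres

Depth: 3.685 in × 25.4 = 93.599 mm.
1 mm over 1 m² is 1 L, so volume = 93.599 × 210.9 = 19740.029 L ≈ 19740 L.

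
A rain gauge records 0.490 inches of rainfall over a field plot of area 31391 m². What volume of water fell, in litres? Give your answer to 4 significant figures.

Depth: 0.490 in × 25.4 = 12.446 mm.
1 mm over 1 m² is 1 L, so volume = 12.446 × 31391 = 390692.39 L ≈ 390700 L.

390700 litres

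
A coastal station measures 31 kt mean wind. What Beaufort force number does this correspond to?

31 kt lies in the Beaufort 7 band (near gale, 28–33 kt).

Beaufort force 7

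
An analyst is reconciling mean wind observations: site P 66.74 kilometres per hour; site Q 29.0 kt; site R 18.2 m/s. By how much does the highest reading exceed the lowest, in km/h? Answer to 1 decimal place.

13.0 km/h

site Q: 29.0 kt = 53.708 km/h.
site R: 18.2 m/s = 65.520 km/h.
Spread: 66.740 − 53.708 = 13.0 km/h.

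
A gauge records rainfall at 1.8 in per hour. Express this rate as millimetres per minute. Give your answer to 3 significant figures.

0.762 mm/minute

1.8 in/hour × 25.4 mm/in × 0.0166667 hour/minute = 0.762 mm/minute.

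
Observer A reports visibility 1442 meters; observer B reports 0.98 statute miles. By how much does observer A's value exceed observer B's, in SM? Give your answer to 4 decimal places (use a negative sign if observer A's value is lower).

observer A: 1442 m = 0.896017 SM.
Difference: 0.896017 − 0.980000 = -0.0840 SM.

-0.0840 SM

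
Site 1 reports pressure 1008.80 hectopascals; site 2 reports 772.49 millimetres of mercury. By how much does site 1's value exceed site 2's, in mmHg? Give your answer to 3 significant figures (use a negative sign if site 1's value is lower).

site 1: 1008.80 hPa = 756.662 mmHg.
Difference: 756.662 − 772.490 = -15.8 mmHg.

-15.8 mmHg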